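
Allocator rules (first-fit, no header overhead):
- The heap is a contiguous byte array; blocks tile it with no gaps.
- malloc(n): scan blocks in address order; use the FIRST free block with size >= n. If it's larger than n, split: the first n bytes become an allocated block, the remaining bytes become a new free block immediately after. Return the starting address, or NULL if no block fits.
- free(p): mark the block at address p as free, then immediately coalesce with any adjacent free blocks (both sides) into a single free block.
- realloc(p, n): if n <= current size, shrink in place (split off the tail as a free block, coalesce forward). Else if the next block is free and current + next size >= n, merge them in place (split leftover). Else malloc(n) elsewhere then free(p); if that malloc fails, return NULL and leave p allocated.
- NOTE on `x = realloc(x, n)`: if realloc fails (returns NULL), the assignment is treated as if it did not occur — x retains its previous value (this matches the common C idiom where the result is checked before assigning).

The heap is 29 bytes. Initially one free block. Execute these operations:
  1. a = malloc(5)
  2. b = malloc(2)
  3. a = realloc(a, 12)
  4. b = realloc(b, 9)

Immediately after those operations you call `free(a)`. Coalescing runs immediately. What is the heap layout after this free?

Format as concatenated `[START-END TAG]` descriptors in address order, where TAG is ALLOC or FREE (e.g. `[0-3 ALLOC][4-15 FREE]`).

Op 1: a = malloc(5) -> a = 0; heap: [0-4 ALLOC][5-28 FREE]
Op 2: b = malloc(2) -> b = 5; heap: [0-4 ALLOC][5-6 ALLOC][7-28 FREE]
Op 3: a = realloc(a, 12) -> a = 7; heap: [0-4 FREE][5-6 ALLOC][7-18 ALLOC][19-28 FREE]
Op 4: b = realloc(b, 9) -> b = 19; heap: [0-6 FREE][7-18 ALLOC][19-27 ALLOC][28-28 FREE]
free(a): a = 7 -> block [7-18 ALLOC]; mark free, coalesce with adjacent free neighbors -> [0-18 FREE][19-27 ALLOC][28-28 FREE]

Answer: [0-18 FREE][19-27 ALLOC][28-28 FREE]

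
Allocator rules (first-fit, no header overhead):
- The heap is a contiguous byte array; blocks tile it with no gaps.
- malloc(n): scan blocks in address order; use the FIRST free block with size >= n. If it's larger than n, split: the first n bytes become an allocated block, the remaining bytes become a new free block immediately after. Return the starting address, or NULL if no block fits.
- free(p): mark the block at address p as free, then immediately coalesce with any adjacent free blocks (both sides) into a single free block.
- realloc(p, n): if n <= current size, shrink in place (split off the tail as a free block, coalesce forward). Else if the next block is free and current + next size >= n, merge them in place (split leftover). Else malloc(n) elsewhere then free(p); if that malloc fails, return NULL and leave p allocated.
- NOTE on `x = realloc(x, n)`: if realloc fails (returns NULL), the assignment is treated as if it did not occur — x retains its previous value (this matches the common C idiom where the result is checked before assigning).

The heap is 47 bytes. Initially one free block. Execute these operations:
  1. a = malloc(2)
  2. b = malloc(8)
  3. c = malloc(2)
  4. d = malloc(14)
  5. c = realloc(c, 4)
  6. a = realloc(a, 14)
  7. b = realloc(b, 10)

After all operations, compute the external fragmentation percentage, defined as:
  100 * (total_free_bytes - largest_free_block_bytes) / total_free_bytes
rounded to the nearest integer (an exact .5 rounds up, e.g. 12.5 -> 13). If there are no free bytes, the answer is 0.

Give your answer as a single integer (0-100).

Answer: 40

Derivation:
Op 1: a = malloc(2) -> a = 0; heap: [0-1 ALLOC][2-46 FREE]
Op 2: b = malloc(8) -> b = 2; heap: [0-1 ALLOC][2-9 ALLOC][10-46 FREE]
Op 3: c = malloc(2) -> c = 10; heap: [0-1 ALLOC][2-9 ALLOC][10-11 ALLOC][12-46 FREE]
Op 4: d = malloc(14) -> d = 12; heap: [0-1 ALLOC][2-9 ALLOC][10-11 ALLOC][12-25 ALLOC][26-46 FREE]
Op 5: c = realloc(c, 4) -> c = 26; heap: [0-1 ALLOC][2-9 ALLOC][10-11 FREE][12-25 ALLOC][26-29 ALLOC][30-46 FREE]
Op 6: a = realloc(a, 14) -> a = 30; heap: [0-1 FREE][2-9 ALLOC][10-11 FREE][12-25 ALLOC][26-29 ALLOC][30-43 ALLOC][44-46 FREE]
Op 7: b = realloc(b, 10) -> b = 2; heap: [0-1 FREE][2-11 ALLOC][12-25 ALLOC][26-29 ALLOC][30-43 ALLOC][44-46 FREE]
Free blocks: [2 3] total_free=5 largest=3 -> 100*(5-3)/5 = 200/5 = 40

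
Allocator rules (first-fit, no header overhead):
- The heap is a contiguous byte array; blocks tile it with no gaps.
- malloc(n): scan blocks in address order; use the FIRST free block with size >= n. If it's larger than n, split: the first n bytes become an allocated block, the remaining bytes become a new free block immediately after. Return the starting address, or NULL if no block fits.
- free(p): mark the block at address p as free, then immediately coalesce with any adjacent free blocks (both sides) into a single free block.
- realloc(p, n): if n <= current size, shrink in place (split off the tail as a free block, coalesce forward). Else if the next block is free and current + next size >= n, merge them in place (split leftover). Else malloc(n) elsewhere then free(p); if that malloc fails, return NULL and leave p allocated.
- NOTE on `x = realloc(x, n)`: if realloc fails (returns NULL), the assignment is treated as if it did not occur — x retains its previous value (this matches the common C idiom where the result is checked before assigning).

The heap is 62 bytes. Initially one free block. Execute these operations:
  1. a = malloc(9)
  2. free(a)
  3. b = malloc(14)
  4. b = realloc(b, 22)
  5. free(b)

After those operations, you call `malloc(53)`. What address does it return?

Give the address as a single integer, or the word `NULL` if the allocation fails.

Answer: 0

Derivation:
Op 1: a = malloc(9) -> a = 0; heap: [0-8 ALLOC][9-61 FREE]
Op 2: free(a) -> (freed a); heap: [0-61 FREE]
Op 3: b = malloc(14) -> b = 0; heap: [0-13 ALLOC][14-61 FREE]
Op 4: b = realloc(b, 22) -> b = 0; heap: [0-21 ALLOC][22-61 FREE]
Op 5: free(b) -> (freed b); heap: [0-61 FREE]
malloc(53): first-fit scan over [0-61 FREE] -> 0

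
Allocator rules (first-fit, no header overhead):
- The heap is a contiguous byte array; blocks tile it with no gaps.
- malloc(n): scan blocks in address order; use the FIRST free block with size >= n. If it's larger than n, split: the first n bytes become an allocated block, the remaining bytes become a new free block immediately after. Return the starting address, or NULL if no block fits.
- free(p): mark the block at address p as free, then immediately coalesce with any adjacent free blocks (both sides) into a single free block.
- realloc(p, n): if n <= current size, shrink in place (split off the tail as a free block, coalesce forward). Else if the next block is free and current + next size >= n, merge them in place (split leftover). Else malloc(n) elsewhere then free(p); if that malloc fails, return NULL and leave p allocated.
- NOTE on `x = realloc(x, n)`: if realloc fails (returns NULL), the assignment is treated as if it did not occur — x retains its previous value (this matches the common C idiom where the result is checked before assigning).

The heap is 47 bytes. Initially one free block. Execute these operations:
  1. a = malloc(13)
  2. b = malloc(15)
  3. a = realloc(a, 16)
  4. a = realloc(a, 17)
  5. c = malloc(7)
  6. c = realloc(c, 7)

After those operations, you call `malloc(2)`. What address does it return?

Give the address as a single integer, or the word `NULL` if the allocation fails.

Answer: 7

Derivation:
Op 1: a = malloc(13) -> a = 0; heap: [0-12 ALLOC][13-46 FREE]
Op 2: b = malloc(15) -> b = 13; heap: [0-12 ALLOC][13-27 ALLOC][28-46 FREE]
Op 3: a = realloc(a, 16) -> a = 28; heap: [0-12 FREE][13-27 ALLOC][28-43 ALLOC][44-46 FREE]
Op 4: a = realloc(a, 17) -> a = 28; heap: [0-12 FREE][13-27 ALLOC][28-44 ALLOC][45-46 FREE]
Op 5: c = malloc(7) -> c = 0; heap: [0-6 ALLOC][7-12 FREE][13-27 ALLOC][28-44 ALLOC][45-46 FREE]
Op 6: c = realloc(c, 7) -> c = 0; heap: [0-6 ALLOC][7-12 FREE][13-27 ALLOC][28-44 ALLOC][45-46 FREE]
malloc(2): first-fit scan over [0-6 ALLOC][7-12 FREE][13-27 ALLOC][28-44 ALLOC][45-46 FREE] -> 7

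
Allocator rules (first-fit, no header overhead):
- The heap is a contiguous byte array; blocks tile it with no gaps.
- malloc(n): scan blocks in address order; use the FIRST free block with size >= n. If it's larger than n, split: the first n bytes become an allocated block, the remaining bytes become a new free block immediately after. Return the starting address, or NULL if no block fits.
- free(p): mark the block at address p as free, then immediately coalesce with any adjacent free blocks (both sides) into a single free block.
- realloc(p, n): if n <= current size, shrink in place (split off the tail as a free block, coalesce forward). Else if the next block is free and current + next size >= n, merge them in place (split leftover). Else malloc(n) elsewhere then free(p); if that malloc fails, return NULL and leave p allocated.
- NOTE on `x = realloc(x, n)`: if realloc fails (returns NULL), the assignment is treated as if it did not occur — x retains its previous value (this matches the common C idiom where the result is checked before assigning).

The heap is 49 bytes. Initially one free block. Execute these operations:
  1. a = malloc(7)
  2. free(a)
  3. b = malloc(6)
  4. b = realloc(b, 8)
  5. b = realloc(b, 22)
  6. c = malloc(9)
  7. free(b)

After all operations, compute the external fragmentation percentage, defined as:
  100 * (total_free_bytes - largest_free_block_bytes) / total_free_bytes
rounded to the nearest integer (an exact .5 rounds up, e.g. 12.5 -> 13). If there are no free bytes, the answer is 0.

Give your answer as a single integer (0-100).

Op 1: a = malloc(7) -> a = 0; heap: [0-6 ALLOC][7-48 FREE]
Op 2: free(a) -> (freed a); heap: [0-48 FREE]
Op 3: b = malloc(6) -> b = 0; heap: [0-5 ALLOC][6-48 FREE]
Op 4: b = realloc(b, 8) -> b = 0; heap: [0-7 ALLOC][8-48 FREE]
Op 5: b = realloc(b, 22) -> b = 0; heap: [0-21 ALLOC][22-48 FREE]
Op 6: c = malloc(9) -> c = 22; heap: [0-21 ALLOC][22-30 ALLOC][31-48 FREE]
Op 7: free(b) -> (freed b); heap: [0-21 FREE][22-30 ALLOC][31-48 FREE]
Free blocks: [22 18] total_free=40 largest=22 -> 100*(40-22)/40 = 1800/40 = 45

Answer: 45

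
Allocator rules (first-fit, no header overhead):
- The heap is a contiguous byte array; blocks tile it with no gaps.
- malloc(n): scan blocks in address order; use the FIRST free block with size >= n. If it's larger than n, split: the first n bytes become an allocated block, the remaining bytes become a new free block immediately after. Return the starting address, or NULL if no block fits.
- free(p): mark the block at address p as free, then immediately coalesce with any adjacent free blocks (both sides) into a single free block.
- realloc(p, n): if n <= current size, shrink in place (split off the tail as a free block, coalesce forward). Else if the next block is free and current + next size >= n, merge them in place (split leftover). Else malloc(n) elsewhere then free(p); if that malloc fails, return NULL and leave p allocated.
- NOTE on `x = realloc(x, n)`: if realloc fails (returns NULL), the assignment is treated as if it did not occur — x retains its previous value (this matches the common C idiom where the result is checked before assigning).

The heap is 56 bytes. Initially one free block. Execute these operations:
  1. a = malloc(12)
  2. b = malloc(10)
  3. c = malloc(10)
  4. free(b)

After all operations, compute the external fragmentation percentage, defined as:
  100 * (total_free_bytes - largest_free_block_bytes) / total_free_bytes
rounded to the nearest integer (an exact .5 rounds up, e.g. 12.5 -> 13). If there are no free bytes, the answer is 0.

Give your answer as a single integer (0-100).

Answer: 29

Derivation:
Op 1: a = malloc(12) -> a = 0; heap: [0-11 ALLOC][12-55 FREE]
Op 2: b = malloc(10) -> b = 12; heap: [0-11 ALLOC][12-21 ALLOC][22-55 FREE]
Op 3: c = malloc(10) -> c = 22; heap: [0-11 ALLOC][12-21 ALLOC][22-31 ALLOC][32-55 FREE]
Op 4: free(b) -> (freed b); heap: [0-11 ALLOC][12-21 FREE][22-31 ALLOC][32-55 FREE]
Free blocks: [10 24] total_free=34 largest=24 -> 100*(34-24)/34 = 1000/34 ≈ 29.412 -> rounds to 29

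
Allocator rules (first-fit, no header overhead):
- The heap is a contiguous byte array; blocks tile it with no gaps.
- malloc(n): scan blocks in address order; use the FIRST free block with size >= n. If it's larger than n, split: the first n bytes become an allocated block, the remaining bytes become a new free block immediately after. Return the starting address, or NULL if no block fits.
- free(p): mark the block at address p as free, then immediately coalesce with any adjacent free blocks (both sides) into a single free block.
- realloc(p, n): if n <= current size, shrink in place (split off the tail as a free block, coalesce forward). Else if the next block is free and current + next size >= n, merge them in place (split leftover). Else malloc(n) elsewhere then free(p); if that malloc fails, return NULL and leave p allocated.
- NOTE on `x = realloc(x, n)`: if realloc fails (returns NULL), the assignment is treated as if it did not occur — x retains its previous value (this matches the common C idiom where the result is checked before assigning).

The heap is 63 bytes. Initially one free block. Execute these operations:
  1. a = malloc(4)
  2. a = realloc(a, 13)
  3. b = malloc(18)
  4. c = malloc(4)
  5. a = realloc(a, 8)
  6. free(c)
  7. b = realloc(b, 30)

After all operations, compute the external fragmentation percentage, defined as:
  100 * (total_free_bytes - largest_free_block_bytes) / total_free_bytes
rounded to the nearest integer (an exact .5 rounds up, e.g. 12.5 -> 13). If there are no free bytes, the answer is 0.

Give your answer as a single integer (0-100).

Op 1: a = malloc(4) -> a = 0; heap: [0-3 ALLOC][4-62 FREE]
Op 2: a = realloc(a, 13) -> a = 0; heap: [0-12 ALLOC][13-62 FREE]
Op 3: b = malloc(18) -> b = 13; heap: [0-12 ALLOC][13-30 ALLOC][31-62 FREE]
Op 4: c = malloc(4) -> c = 31; heap: [0-12 ALLOC][13-30 ALLOC][31-34 ALLOC][35-62 FREE]
Op 5: a = realloc(a, 8) -> a = 0; heap: [0-7 ALLOC][8-12 FREE][13-30 ALLOC][31-34 ALLOC][35-62 FREE]
Op 6: free(c) -> (freed c); heap: [0-7 ALLOC][8-12 FREE][13-30 ALLOC][31-62 FREE]
Op 7: b = realloc(b, 30) -> b = 13; heap: [0-7 ALLOC][8-12 FREE][13-42 ALLOC][43-62 FREE]
Free blocks: [5 20] total_free=25 largest=20 -> 100*(25-20)/25 = 500/25 = 20

Answer: 20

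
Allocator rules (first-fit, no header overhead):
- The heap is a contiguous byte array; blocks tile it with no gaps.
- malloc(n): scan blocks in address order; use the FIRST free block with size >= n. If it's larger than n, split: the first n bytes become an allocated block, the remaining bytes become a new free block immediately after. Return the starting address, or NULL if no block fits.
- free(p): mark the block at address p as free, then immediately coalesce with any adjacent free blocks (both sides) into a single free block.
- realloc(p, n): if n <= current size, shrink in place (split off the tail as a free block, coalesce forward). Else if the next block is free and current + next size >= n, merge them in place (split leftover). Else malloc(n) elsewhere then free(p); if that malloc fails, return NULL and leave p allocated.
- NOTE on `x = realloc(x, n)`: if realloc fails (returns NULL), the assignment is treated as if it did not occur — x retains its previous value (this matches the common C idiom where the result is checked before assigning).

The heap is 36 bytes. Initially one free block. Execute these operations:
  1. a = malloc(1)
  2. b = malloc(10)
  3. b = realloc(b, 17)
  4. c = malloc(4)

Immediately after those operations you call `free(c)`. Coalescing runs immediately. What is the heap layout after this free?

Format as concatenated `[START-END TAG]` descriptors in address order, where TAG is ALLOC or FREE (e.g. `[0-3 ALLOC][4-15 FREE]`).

Op 1: a = malloc(1) -> a = 0; heap: [0-0 ALLOC][1-35 FREE]
Op 2: b = malloc(10) -> b = 1; heap: [0-0 ALLOC][1-10 ALLOC][11-35 FREE]
Op 3: b = realloc(b, 17) -> b = 1; heap: [0-0 ALLOC][1-17 ALLOC][18-35 FREE]
Op 4: c = malloc(4) -> c = 18; heap: [0-0 ALLOC][1-17 ALLOC][18-21 ALLOC][22-35 FREE]
free(c): c = 18 -> block [18-21 ALLOC]; mark free, coalesce with adjacent free neighbors -> [0-0 ALLOC][1-17 ALLOC][18-35 FREE]

Answer: [0-0 ALLOC][1-17 ALLOC][18-35 FREE]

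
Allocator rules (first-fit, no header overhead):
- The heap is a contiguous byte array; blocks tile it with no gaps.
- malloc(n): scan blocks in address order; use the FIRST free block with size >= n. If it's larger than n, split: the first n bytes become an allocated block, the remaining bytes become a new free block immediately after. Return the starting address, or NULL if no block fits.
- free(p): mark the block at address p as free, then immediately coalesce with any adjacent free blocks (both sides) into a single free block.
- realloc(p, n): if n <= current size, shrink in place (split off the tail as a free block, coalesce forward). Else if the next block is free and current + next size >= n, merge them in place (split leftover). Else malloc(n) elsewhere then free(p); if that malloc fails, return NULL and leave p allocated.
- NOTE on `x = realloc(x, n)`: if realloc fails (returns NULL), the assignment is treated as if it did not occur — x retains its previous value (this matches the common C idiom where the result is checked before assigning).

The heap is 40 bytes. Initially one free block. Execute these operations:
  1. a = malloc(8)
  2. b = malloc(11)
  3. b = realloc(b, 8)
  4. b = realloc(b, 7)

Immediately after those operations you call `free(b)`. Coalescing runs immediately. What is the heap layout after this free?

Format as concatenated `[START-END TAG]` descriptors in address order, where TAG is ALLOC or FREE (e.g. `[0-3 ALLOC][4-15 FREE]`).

Op 1: a = malloc(8) -> a = 0; heap: [0-7 ALLOC][8-39 FREE]
Op 2: b = malloc(11) -> b = 8; heap: [0-7 ALLOC][8-18 ALLOC][19-39 FREE]
Op 3: b = realloc(b, 8) -> b = 8; heap: [0-7 ALLOC][8-15 ALLOC][16-39 FREE]
Op 4: b = realloc(b, 7) -> b = 8; heap: [0-7 ALLOC][8-14 ALLOC][15-39 FREE]
free(b): b = 8 -> block [8-14 ALLOC]; mark free, coalesce with adjacent free neighbors -> [0-7 ALLOC][8-39 FREE]

Answer: [0-7 ALLOC][8-39 FREE]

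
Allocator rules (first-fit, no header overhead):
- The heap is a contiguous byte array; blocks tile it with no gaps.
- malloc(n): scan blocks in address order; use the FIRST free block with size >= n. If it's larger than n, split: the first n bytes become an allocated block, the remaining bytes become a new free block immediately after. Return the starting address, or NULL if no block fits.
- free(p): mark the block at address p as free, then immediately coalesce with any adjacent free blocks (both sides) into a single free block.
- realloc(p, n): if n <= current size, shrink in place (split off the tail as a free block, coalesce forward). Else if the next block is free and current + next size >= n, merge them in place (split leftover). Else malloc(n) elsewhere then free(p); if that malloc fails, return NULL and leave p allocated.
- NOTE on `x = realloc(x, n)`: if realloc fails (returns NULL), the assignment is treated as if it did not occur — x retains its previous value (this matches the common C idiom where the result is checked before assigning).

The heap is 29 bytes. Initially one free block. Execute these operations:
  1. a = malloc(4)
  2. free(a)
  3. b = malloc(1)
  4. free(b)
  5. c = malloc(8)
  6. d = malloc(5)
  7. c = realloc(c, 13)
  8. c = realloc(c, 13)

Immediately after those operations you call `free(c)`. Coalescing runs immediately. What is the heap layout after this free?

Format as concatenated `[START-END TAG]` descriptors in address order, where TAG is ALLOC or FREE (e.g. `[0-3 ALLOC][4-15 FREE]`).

Answer: [0-7 FREE][8-12 ALLOC][13-28 FREE]

Derivation:
Op 1: a = malloc(4) -> a = 0; heap: [0-3 ALLOC][4-28 FREE]
Op 2: free(a) -> (freed a); heap: [0-28 FREE]
Op 3: b = malloc(1) -> b = 0; heap: [0-0 ALLOC][1-28 FREE]
Op 4: free(b) -> (freed b); heap: [0-28 FREE]
Op 5: c = malloc(8) -> c = 0; heap: [0-7 ALLOC][8-28 FREE]
Op 6: d = malloc(5) -> d = 8; heap: [0-7 ALLOC][8-12 ALLOC][13-28 FREE]
Op 7: c = realloc(c, 13) -> c = 13; heap: [0-7 FREE][8-12 ALLOC][13-25 ALLOC][26-28 FREE]
Op 8: c = realloc(c, 13) -> c = 13; heap: [0-7 FREE][8-12 ALLOC][13-25 ALLOC][26-28 FREE]
free(c): c = 13 -> block [13-25 ALLOC]; mark free, coalesce with adjacent free neighbors -> [0-7 FREE][8-12 ALLOC][13-28 FREE]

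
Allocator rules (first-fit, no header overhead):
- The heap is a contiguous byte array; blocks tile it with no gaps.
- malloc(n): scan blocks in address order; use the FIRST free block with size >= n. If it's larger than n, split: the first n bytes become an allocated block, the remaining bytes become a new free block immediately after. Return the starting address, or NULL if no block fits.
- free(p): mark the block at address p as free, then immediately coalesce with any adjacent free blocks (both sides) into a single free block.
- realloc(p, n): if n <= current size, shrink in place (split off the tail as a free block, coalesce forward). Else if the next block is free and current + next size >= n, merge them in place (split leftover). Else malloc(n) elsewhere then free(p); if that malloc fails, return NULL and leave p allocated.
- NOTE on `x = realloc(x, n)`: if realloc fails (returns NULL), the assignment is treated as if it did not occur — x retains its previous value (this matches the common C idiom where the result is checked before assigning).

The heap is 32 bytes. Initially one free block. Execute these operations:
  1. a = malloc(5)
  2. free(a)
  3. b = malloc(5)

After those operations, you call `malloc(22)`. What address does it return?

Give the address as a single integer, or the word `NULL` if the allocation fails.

Answer: 5

Derivation:
Op 1: a = malloc(5) -> a = 0; heap: [0-4 ALLOC][5-31 FREE]
Op 2: free(a) -> (freed a); heap: [0-31 FREE]
Op 3: b = malloc(5) -> b = 0; heap: [0-4 ALLOC][5-31 FREE]
malloc(22): first-fit scan over [0-4 ALLOC][5-31 FREE] -> 5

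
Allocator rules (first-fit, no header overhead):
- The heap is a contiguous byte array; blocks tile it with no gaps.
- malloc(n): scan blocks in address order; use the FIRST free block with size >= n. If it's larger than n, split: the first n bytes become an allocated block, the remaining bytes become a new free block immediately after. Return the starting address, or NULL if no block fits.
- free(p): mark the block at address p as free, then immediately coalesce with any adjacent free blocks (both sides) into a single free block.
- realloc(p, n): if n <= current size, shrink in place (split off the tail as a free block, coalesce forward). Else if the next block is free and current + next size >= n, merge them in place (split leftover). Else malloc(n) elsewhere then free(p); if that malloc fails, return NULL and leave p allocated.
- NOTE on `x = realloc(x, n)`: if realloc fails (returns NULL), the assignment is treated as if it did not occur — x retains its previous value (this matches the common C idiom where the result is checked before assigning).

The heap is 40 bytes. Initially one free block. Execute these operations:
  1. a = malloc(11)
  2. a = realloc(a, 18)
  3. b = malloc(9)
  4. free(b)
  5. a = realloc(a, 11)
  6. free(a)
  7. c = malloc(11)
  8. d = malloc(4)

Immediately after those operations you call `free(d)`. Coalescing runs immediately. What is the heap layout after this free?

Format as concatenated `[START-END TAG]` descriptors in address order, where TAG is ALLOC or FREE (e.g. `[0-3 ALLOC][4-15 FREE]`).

Answer: [0-10 ALLOC][11-39 FREE]

Derivation:
Op 1: a = malloc(11) -> a = 0; heap: [0-10 ALLOC][11-39 FREE]
Op 2: a = realloc(a, 18) -> a = 0; heap: [0-17 ALLOC][18-39 FREE]
Op 3: b = malloc(9) -> b = 18; heap: [0-17 ALLOC][18-26 ALLOC][27-39 FREE]
Op 4: free(b) -> (freed b); heap: [0-17 ALLOC][18-39 FREE]
Op 5: a = realloc(a, 11) -> a = 0; heap: [0-10 ALLOC][11-39 FREE]
Op 6: free(a) -> (freed a); heap: [0-39 FREE]
Op 7: c = malloc(11) -> c = 0; heap: [0-10 ALLOC][11-39 FREE]
Op 8: d = malloc(4) -> d = 11; heap: [0-10 ALLOC][11-14 ALLOC][15-39 FREE]
free(d): d = 11 -> block [11-14 ALLOC]; mark free, coalesce with adjacent free neighbors -> [0-10 ALLOC][11-39 FREE]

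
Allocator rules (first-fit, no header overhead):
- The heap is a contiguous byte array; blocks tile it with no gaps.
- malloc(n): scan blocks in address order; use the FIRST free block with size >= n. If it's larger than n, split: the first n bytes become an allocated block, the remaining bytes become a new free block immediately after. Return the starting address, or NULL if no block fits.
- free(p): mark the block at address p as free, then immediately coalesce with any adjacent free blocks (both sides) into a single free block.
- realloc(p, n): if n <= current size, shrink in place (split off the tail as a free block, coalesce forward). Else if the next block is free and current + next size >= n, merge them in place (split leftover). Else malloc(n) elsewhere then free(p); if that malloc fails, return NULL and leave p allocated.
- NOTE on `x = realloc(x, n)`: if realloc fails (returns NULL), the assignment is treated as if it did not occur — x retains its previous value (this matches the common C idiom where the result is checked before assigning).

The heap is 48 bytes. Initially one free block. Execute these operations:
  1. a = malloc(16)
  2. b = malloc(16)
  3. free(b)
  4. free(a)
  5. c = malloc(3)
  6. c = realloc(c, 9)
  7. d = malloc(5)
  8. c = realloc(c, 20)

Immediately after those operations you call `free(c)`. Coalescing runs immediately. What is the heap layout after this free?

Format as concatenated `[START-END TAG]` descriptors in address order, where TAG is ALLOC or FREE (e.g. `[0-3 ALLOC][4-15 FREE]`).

Op 1: a = malloc(16) -> a = 0; heap: [0-15 ALLOC][16-47 FREE]
Op 2: b = malloc(16) -> b = 16; heap: [0-15 ALLOC][16-31 ALLOC][32-47 FREE]
Op 3: free(b) -> (freed b); heap: [0-15 ALLOC][16-47 FREE]
Op 4: free(a) -> (freed a); heap: [0-47 FREE]
Op 5: c = malloc(3) -> c = 0; heap: [0-2 ALLOC][3-47 FREE]
Op 6: c = realloc(c, 9) -> c = 0; heap: [0-8 ALLOC][9-47 FREE]
Op 7: d = malloc(5) -> d = 9; heap: [0-8 ALLOC][9-13 ALLOC][14-47 FREE]
Op 8: c = realloc(c, 20) -> c = 14; heap: [0-8 FREE][9-13 ALLOC][14-33 ALLOC][34-47 FREE]
free(c): c = 14 -> block [14-33 ALLOC]; mark free, coalesce with adjacent free neighbors -> [0-8 FREE][9-13 ALLOC][14-47 FREE]

Answer: [0-8 FREE][9-13 ALLOC][14-47 FREE]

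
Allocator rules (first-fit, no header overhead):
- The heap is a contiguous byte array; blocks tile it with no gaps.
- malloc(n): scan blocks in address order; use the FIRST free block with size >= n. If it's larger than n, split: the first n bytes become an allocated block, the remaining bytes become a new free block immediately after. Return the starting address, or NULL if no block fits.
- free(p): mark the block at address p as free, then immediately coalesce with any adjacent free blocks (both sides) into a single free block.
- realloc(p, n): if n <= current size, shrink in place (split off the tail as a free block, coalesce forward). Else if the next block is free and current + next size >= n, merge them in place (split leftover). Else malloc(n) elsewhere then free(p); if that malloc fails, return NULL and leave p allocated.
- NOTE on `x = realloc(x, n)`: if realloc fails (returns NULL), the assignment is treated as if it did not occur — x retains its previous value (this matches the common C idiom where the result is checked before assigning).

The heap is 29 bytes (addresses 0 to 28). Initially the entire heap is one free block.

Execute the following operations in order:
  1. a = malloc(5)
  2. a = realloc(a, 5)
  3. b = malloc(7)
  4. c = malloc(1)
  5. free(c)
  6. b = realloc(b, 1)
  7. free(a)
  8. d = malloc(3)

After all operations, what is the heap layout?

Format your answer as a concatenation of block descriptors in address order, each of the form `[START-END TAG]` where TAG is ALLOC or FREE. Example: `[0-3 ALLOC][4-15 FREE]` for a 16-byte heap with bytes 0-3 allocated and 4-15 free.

Op 1: a = malloc(5) -> a = 0; heap: [0-4 ALLOC][5-28 FREE]
Op 2: a = realloc(a, 5) -> a = 0; heap: [0-4 ALLOC][5-28 FREE]
Op 3: b = malloc(7) -> b = 5; heap: [0-4 ALLOC][5-11 ALLOC][12-28 FREE]
Op 4: c = malloc(1) -> c = 12; heap: [0-4 ALLOC][5-11 ALLOC][12-12 ALLOC][13-28 FREE]
Op 5: free(c) -> (freed c); heap: [0-4 ALLOC][5-11 ALLOC][12-28 FREE]
Op 6: b = realloc(b, 1) -> b = 5; heap: [0-4 ALLOC][5-5 ALLOC][6-28 FREE]
Op 7: free(a) -> (freed a); heap: [0-4 FREE][5-5 ALLOC][6-28 FREE]
Op 8: d = malloc(3) -> d = 0; heap: [0-2 ALLOC][3-4 FREE][5-5 ALLOC][6-28 FREE]

Answer: [0-2 ALLOC][3-4 FREE][5-5 ALLOC][6-28 FREE]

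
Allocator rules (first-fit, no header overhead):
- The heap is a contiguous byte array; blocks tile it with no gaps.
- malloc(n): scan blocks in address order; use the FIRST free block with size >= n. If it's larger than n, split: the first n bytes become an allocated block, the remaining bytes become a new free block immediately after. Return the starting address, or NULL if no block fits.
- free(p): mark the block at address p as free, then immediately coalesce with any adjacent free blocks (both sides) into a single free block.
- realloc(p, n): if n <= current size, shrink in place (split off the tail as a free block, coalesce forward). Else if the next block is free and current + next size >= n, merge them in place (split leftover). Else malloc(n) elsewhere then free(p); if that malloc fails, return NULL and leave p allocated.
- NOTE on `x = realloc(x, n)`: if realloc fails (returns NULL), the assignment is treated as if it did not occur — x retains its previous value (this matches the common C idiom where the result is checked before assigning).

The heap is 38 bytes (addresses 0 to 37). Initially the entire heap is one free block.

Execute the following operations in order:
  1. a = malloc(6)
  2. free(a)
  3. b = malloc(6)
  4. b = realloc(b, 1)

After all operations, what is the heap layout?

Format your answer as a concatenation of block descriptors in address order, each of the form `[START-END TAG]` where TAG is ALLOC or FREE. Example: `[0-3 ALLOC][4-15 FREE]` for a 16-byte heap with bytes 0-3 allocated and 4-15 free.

Op 1: a = malloc(6) -> a = 0; heap: [0-5 ALLOC][6-37 FREE]
Op 2: free(a) -> (freed a); heap: [0-37 FREE]
Op 3: b = malloc(6) -> b = 0; heap: [0-5 ALLOC][6-37 FREE]
Op 4: b = realloc(b, 1) -> b = 0; heap: [0-0 ALLOC][1-37 FREE]

Answer: [0-0 ALLOC][1-37 FREE]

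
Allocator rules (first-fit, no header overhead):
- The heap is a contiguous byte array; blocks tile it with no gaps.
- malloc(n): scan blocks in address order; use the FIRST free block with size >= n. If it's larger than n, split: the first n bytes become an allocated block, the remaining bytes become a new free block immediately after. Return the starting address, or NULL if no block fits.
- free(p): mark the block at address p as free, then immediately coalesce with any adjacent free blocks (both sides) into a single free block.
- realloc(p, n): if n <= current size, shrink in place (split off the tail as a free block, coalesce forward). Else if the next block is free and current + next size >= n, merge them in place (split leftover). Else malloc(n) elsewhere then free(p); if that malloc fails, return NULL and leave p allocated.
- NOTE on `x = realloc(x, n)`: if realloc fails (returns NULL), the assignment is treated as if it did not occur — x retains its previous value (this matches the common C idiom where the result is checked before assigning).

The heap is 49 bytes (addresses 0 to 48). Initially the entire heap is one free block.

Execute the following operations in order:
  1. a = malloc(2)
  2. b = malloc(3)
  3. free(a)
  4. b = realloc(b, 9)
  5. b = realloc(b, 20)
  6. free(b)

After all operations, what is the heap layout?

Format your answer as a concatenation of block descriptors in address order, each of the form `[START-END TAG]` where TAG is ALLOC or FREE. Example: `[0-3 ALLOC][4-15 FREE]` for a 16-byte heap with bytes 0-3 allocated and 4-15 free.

Op 1: a = malloc(2) -> a = 0; heap: [0-1 ALLOC][2-48 FREE]
Op 2: b = malloc(3) -> b = 2; heap: [0-1 ALLOC][2-4 ALLOC][5-48 FREE]
Op 3: free(a) -> (freed a); heap: [0-1 FREE][2-4 ALLOC][5-48 FREE]
Op 4: b = realloc(b, 9) -> b = 2; heap: [0-1 FREE][2-10 ALLOC][11-48 FREE]
Op 5: b = realloc(b, 20) -> b = 2; heap: [0-1 FREE][2-21 ALLOC][22-48 FREE]
Op 6: free(b) -> (freed b); heap: [0-48 FREE]

Answer: [0-48 FREE]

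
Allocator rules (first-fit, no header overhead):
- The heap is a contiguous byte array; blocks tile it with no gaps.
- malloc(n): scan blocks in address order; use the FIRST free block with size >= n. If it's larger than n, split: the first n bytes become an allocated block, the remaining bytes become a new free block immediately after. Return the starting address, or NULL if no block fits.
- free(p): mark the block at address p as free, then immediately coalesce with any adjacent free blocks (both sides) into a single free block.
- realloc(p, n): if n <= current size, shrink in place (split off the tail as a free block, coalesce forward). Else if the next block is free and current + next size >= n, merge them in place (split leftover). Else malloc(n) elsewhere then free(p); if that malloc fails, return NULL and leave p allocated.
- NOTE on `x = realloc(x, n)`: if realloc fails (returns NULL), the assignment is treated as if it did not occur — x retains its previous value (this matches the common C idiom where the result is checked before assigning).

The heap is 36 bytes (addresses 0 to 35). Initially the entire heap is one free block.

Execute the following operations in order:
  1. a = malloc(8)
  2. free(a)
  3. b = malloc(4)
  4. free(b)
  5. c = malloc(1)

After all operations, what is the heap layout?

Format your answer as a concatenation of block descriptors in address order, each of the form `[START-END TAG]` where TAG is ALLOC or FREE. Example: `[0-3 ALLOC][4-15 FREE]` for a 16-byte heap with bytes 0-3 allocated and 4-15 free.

Op 1: a = malloc(8) -> a = 0; heap: [0-7 ALLOC][8-35 FREE]
Op 2: free(a) -> (freed a); heap: [0-35 FREE]
Op 3: b = malloc(4) -> b = 0; heap: [0-3 ALLOC][4-35 FREE]
Op 4: free(b) -> (freed b); heap: [0-35 FREE]
Op 5: c = malloc(1) -> c = 0; heap: [0-0 ALLOC][1-35 FREE]

Answer: [0-0 ALLOC][1-35 FREE]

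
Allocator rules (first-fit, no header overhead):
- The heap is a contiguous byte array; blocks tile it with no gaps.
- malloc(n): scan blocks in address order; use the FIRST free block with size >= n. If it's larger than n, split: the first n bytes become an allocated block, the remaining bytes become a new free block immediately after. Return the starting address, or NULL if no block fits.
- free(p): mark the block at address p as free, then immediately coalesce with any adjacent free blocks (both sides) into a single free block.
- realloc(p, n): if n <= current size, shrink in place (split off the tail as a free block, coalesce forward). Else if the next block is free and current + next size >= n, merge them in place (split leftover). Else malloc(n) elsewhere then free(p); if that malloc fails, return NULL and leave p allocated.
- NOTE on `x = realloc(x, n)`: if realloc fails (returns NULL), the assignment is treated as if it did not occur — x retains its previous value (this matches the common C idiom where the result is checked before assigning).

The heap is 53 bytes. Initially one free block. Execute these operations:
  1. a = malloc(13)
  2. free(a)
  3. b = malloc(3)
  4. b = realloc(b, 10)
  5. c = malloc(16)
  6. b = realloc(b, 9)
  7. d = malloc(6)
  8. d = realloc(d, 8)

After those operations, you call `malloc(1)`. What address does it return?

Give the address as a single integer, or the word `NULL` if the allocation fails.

Op 1: a = malloc(13) -> a = 0; heap: [0-12 ALLOC][13-52 FREE]
Op 2: free(a) -> (freed a); heap: [0-52 FREE]
Op 3: b = malloc(3) -> b = 0; heap: [0-2 ALLOC][3-52 FREE]
Op 4: b = realloc(b, 10) -> b = 0; heap: [0-9 ALLOC][10-52 FREE]
Op 5: c = malloc(16) -> c = 10; heap: [0-9 ALLOC][10-25 ALLOC][26-52 FREE]
Op 6: b = realloc(b, 9) -> b = 0; heap: [0-8 ALLOC][9-9 FREE][10-25 ALLOC][26-52 FREE]
Op 7: d = malloc(6) -> d = 26; heap: [0-8 ALLOC][9-9 FREE][10-25 ALLOC][26-31 ALLOC][32-52 FREE]
Op 8: d = realloc(d, 8) -> d = 26; heap: [0-8 ALLOC][9-9 FREE][10-25 ALLOC][26-33 ALLOC][34-52 FREE]
malloc(1): first-fit scan over [0-8 ALLOC][9-9 FREE][10-25 ALLOC][26-33 ALLOC][34-52 FREE] -> 9

Answer: 9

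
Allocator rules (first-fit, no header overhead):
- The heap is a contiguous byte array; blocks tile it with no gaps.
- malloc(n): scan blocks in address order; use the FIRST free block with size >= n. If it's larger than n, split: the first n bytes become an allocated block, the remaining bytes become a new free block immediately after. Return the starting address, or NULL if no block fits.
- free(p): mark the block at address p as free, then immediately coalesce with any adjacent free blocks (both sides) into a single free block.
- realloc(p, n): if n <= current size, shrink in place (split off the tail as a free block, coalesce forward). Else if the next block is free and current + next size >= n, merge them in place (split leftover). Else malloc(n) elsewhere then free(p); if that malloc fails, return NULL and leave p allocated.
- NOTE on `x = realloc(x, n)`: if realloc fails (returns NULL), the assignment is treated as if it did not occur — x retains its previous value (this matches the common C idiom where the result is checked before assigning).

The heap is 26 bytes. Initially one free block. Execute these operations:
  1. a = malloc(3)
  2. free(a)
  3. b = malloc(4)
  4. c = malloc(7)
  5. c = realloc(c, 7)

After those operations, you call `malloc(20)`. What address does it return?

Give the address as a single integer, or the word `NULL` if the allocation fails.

Op 1: a = malloc(3) -> a = 0; heap: [0-2 ALLOC][3-25 FREE]
Op 2: free(a) -> (freed a); heap: [0-25 FREE]
Op 3: b = malloc(4) -> b = 0; heap: [0-3 ALLOC][4-25 FREE]
Op 4: c = malloc(7) -> c = 4; heap: [0-3 ALLOC][4-10 ALLOC][11-25 FREE]
Op 5: c = realloc(c, 7) -> c = 4; heap: [0-3 ALLOC][4-10 ALLOC][11-25 FREE]
malloc(20): first-fit scan over [0-3 ALLOC][4-10 ALLOC][11-25 FREE] -> NULL

Answer: NULL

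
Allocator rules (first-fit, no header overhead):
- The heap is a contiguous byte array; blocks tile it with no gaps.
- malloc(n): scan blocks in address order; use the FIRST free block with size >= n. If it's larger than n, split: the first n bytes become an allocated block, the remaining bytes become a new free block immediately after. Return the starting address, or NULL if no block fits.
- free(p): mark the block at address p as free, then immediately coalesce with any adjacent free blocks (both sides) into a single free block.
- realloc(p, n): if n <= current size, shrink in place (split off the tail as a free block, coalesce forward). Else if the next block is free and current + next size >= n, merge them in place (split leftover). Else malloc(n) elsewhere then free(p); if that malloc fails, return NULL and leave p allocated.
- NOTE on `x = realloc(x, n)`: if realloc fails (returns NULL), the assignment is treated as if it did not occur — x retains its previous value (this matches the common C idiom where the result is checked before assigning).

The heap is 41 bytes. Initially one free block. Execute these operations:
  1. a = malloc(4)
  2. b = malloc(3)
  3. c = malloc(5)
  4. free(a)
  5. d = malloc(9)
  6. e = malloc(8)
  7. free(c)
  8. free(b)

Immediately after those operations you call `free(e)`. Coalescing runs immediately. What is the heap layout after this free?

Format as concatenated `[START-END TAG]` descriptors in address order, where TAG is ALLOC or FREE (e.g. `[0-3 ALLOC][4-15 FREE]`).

Answer: [0-11 FREE][12-20 ALLOC][21-40 FREE]

Derivation:
Op 1: a = malloc(4) -> a = 0; heap: [0-3 ALLOC][4-40 FREE]
Op 2: b = malloc(3) -> b = 4; heap: [0-3 ALLOC][4-6 ALLOC][7-40 FREE]
Op 3: c = malloc(5) -> c = 7; heap: [0-3 ALLOC][4-6 ALLOC][7-11 ALLOC][12-40 FREE]
Op 4: free(a) -> (freed a); heap: [0-3 FREE][4-6 ALLOC][7-11 ALLOC][12-40 FREE]
Op 5: d = malloc(9) -> d = 12; heap: [0-3 FREE][4-6 ALLOC][7-11 ALLOC][12-20 ALLOC][21-40 FREE]
Op 6: e = malloc(8) -> e = 21; heap: [0-3 FREE][4-6 ALLOC][7-11 ALLOC][12-20 ALLOC][21-28 ALLOC][29-40 FREE]
Op 7: free(c) -> (freed c); heap: [0-3 FREE][4-6 ALLOC][7-11 FREE][12-20 ALLOC][21-28 ALLOC][29-40 FREE]
Op 8: free(b) -> (freed b); heap: [0-11 FREE][12-20 ALLOC][21-28 ALLOC][29-40 FREE]
free(e): e = 21 -> block [21-28 ALLOC]; mark free, coalesce with adjacent free neighbors -> [0-11 FREE][12-20 ALLOC][21-40 FREE]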